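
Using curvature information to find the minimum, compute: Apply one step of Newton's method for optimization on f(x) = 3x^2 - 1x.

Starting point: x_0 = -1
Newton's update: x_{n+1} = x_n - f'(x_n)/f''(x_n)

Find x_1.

f(x) = 3x^2 - 1x
f'(x) = 6x + (-1), f''(x) = 6
Newton step: x_1 = x_0 - f'(x_0)/f''(x_0)
f'(-1) = -7
x_1 = -1 - -7/6 = 1/6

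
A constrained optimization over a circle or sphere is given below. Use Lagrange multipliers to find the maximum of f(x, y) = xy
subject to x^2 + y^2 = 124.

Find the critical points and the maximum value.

Lagrange conditions: y = 2*lambda*x and x = 2*lambda*y
If x = 0 then y = 0, violating the constraint, so x, y != 0.
Dividing: y/x = x/y => x^2 = y^2 => y = x or y = -x
Constraint: 2x^2 = 124 => x^2 = 62 => x = +/-sqrt(62)
Critical points: (sqrt(62), sqrt(62)), (-sqrt(62), -sqrt(62)), (sqrt(62), -sqrt(62)), (-sqrt(62), sqrt(62))
  y = x:  xy = x^2 = 62  at (sqrt(62), sqrt(62)) and (-sqrt(62), -sqrt(62))
  y = -x: xy = -x^2 = -62 at (sqrt(62), -sqrt(62)) and (-sqrt(62), sqrt(62))
Maximum xy = 62 at (sqrt(62), sqrt(62)) and (-sqrt(62), -sqrt(62))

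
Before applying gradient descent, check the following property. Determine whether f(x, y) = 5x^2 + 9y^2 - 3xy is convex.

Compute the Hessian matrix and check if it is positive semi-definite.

f(x,y) = 5x^2 + 9y^2 - 3xy
Hessian H = [[10, -3], [-3, 18]]
trace(H) = 28, det(H) = 171
Eigenvalues: (28 +/- sqrt(100)) / 2 = 19, 9
Since both eigenvalues > 0, f is convex.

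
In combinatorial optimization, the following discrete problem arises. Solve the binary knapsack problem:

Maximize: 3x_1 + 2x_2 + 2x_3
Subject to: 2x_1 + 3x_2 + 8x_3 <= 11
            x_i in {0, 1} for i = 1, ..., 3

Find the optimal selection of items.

Items: item 1 (v=3, w=2), item 2 (v=2, w=3), item 3 (v=2, w=8)
Capacity: 11
Checking all 8 subsets (w = total weight, v = total value):
  {}: w = 0, v = 0
  {1}: w = 2, v = 3
  {2}: w = 3, v = 2
  {3}: w = 8, v = 2
  {1, 2}: w = 5, v = 5
  {1, 3}: w = 10, v = 5
  {2, 3}: w = 11, v = 4
  {1, 2, 3}: w = 13 > 11, infeasible
Best feasible subset: items [1, 2]
(The same value 5 is also attained by {1, 3}.)
Total weight: 5 <= 11, total value: 5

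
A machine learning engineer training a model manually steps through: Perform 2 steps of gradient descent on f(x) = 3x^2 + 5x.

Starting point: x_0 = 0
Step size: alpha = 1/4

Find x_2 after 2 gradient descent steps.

f(x) = 3x^2 + 5x, f'(x) = 6x + (5)
Step 1: f'(0) = 5, x_1 = 0 - 1/4 * 5 = -5/4
Step 2: f'(-5/4) = -5/2, x_2 = -5/4 - 1/4 * -5/2 = -5/8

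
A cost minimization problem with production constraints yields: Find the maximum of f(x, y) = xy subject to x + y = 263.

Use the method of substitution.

Substitute y = 263 - x into f(x,y) = xy:
g(x) = x(263 - x) = 263x - x^2
g'(x) = 263 - 2x = 0  =>  x = 263/2
y = 263 - 263/2 = 263/2
Maximum value = (263/2) * (263/2) = 69169/4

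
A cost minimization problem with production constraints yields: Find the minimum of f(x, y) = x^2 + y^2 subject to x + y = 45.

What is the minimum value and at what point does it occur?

Substitute y = 45 - x into f(x,y) = x^2 + y^2:
g(x) = x^2 + (45 - x)^2 = 2x^2 - 90x + 2025
g'(x) = 4x - 90 = 0  =>  x = 45/2
y = 45 - 45/2 = 45/2
Minimum value = (45/2)^2 + (45/2)^2 = 2025/2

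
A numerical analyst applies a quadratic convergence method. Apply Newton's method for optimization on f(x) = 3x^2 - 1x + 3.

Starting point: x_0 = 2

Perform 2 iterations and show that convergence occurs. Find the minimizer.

f(x) = 3x^2 - 1x + 3, f'(x) = 6x + (-1), f''(x) = 6
Step 1: f'(2) = 11, x_1 = 2 - 11/6 = 1/6
Step 2: f'(1/6) = 0, x_2 = 1/6 (converged)
Newton's method converges in 1 step for quadratics.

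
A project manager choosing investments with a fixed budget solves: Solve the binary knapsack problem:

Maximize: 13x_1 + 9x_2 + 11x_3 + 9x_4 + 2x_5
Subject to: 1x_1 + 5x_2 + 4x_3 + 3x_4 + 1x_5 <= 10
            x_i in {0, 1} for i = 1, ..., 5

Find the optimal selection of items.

Items: item 1 (v=13, w=1), item 2 (v=9, w=5), item 3 (v=11, w=4), item 4 (v=9, w=3), item 5 (v=2, w=1)
Capacity: 10
Checking all 32 subsets (w = total weight, v = total value):
  {}: w = 0, v = 0
  {1}: w = 1, v = 13
  {2}: w = 5, v = 9
  {3}: w = 4, v = 11
  {4}: w = 3, v = 9
  {5}: w = 1, v = 2
  {1, 2}: w = 6, v = 22
  {1, 3}: w = 5, v = 24
  {1, 4}: w = 4, v = 22
  {1, 5}: w = 2, v = 15
  {2, 3}: w = 9, v = 20
  {2, 4}: w = 8, v = 18
  {2, 5}: w = 6, v = 11
  {3, 4}: w = 7, v = 20
  {3, 5}: w = 5, v = 13
  {4, 5}: w = 4, v = 11
  {1, 2, 3}: w = 10, v = 33
  {1, 2, 4}: w = 9, v = 31
  {1, 2, 5}: w = 7, v = 24
  {1, 3, 4}: w = 8, v = 33
  {1, 3, 5}: w = 6, v = 26
  {1, 4, 5}: w = 5, v = 24
  {2, 3, 4}: w = 12 > 10, infeasible
  {2, 3, 5}: w = 10, v = 22
  {2, 4, 5}: w = 9, v = 20
  {3, 4, 5}: w = 8, v = 22
  {1, 2, 3, 4}: w = 13 > 10, infeasible
  {1, 2, 3, 5}: w = 11 > 10, infeasible
  {1, 2, 4, 5}: w = 10, v = 33
  {1, 3, 4, 5}: w = 9, v = 35
  {2, 3, 4, 5}: w = 13 > 10, infeasible
  {1, 2, 3, 4, 5}: w = 14 > 10, infeasible
Best feasible subset: items [1, 3, 4, 5]
Total weight: 9 <= 10, total value: 35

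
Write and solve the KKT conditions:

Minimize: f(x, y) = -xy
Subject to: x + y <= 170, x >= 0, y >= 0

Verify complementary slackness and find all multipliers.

Problem: min -xy s.t. x + y <= 170 (multiplier lambda), x >= 0 (mu_x), y >= 0 (mu_y)
KKT stationarity: -y + lambda - mu_x = 0, -x + lambda - mu_y = 0, with lambda, mu_x, mu_y >= 0
Complementary slackness: lambda*(x + y - 170) = 0, mu_x*x = 0, mu_y*y = 0
If lambda = 0: y = -mu_x <= 0 and x = -mu_y <= 0 force x = y = 0 with f = 0; but x = y = 85 is feasible with f = -7225 < 0, so this is not the minimum. Hence lambda > 0 and x + y = 170.
Try x > 0, y > 0 (so mu_x = mu_y = 0): y = lambda, x = lambda => x = y = lambda
x + y = 170 => 2*lambda = 170 => lambda = 85
x* = y* = 85 > 0, consistent with mu_x = mu_y = 0.
(Any feasible point with x = 0 or y = 0 has f = 0 > -7225, so the minimum is not on those boundaries.)
min(-xy) = -7225 (i.e. max xy = 7225)
Multipliers: lambda = 85, mu_x = 0, mu_y = 0
Complementary slackness: lambda*(x + y - 170) = 85*(85 + 85 - 170) = 0, mu_x*x = 0*85 = 0, mu_y*y = 0*85 = 0. Satisfied.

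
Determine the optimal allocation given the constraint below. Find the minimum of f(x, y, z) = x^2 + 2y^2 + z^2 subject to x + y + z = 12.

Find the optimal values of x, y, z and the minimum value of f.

Using Lagrange multipliers on f = x^2 + 2y^2 + z^2 with constraint x + y + z = 12:
Conditions: 2*1*x = lambda, 2*2*y = lambda, 2*1*z = lambda
So x = lambda/2, y = lambda/4, z = lambda/2
Substituting into constraint: lambda * (5/4) = 12
lambda = 48/5
x = 24/5, y = 12/5, z = 24/5
Minimum value = 288/5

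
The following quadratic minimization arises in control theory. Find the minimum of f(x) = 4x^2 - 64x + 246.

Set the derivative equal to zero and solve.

f(x) = 4x^2 - 64x + 246
f'(x) = 8x + (-64) = 0
x = 64/8 = 8
f(8) = -10
Since f''(x) = 8 > 0, this is a minimum.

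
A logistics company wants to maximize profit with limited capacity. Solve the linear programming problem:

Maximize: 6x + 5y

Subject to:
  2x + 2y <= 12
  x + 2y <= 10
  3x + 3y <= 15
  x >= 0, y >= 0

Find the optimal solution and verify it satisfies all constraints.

Feasible vertices: (0, 0), (0, 5), (5, 0)
Objective 6x + 5y at each vertex:
  (0, 0): 0
  (0, 5): 25
  (5, 0): 30
Maximum is 30 at (5, 0).
Verify constraints at (x, y) = (5, 0):
  2*5 + 2*0 = 10 <= 12
  1*5 + 2*0 = 5 <= 10
  3*5 + 3*0 = 15 <= 15 (active)
  x = 5 >= 0, y = 0 >= 0. All constraints satisfied.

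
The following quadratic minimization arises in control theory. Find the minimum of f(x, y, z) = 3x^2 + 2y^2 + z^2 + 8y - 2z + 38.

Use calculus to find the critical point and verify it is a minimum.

f(x,y,z) = 3x^2 + 2y^2 + z^2 + 8y - 2z + 38
df/dx = 6x + (0) = 0 => x = 0
df/dy = 4y + (8) = 0 => y = -2
df/dz = 2z + (-2) = 0 => z = 1
f(0,-2,1) = 3*(0)^2 + 2*(-2)^2 + 1*(1)^2 + 8*(-2) + -2*(1) + 38 = 29
Hessian is diagonal with entries 6, 4, 2 > 0, confirmed minimum.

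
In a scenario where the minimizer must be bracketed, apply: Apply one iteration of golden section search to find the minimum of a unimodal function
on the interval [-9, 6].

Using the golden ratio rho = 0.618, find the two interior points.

Golden section search on [-9, 6].
Golden ratio rho = 0.618 (approx).
Interior points:
  x_1 = -9 + (1-0.618)*15 = -3.2700
  x_2 = -9 + 0.618*15 = 0.2700
Compare f(x_1) and f(x_2) to determine which subinterval to keep.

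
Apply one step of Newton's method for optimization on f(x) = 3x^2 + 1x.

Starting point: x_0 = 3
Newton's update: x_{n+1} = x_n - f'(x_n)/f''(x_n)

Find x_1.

f(x) = 3x^2 + 1x
f'(x) = 6x + (1), f''(x) = 6
Newton step: x_1 = x_0 - f'(x_0)/f''(x_0)
f'(3) = 19
x_1 = 3 - 19/6 = -1/6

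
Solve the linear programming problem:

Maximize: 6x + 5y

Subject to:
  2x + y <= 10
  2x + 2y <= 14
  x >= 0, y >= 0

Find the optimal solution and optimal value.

Feasible vertices: (0, 0), (0, 7), (3, 4), (5, 0)
Objective 6x + 5y at each:
  (0, 0): 0
  (0, 7): 35
  (3, 4): 38
  (5, 0): 30
Maximum is 38 at (3, 4).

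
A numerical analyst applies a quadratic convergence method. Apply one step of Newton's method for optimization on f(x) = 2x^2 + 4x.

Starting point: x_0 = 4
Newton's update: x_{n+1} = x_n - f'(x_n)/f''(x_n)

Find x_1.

f(x) = 2x^2 + 4x
f'(x) = 4x + (4), f''(x) = 4
Newton step: x_1 = x_0 - f'(x_0)/f''(x_0)
f'(4) = 20
x_1 = 4 - 20/4 = -1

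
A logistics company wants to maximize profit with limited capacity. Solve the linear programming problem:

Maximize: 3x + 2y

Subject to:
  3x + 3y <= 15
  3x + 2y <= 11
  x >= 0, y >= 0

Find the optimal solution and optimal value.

Feasible vertices: (0, 0), (0, 5), (1, 4), (11/3, 0)
Objective 3x + 2y at each:
  (0, 0): 0
  (0, 5): 10
  (1, 4): 11
  (11/3, 0): 11
Maximum is 11 at (1, 4).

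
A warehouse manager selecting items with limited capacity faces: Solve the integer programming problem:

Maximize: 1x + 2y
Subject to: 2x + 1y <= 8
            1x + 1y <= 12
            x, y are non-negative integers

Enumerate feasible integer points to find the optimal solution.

Constraint 1: 2x + 1y <= 8
Constraint 2: 1x + 1y <= 12
Feasible x range (need y >= 0): 0 <= x <= min(8/2, 12/1) => x in {0, ..., 4}.
Enumerate feasible integer points row by row (the coefficient of y is 2 > 0, so for each x the largest feasible y gives the best value):
  x = 0: y <= min((8 - 2*0)/1, (12 - 1*0)/1) => y in {0, ..., 8}; best 1*0 + 2*8 = 16
  x = 1: y <= min((8 - 2*1)/1, (12 - 1*1)/1) => y in {0, ..., 6}; best 1*1 + 2*6 = 13
  x = 2: y <= min((8 - 2*2)/1, (12 - 1*2)/1) => y in {0, ..., 4}; best 1*2 + 2*4 = 10
  x = 3: y <= min((8 - 2*3)/1, (12 - 1*3)/1) => y in {0, ..., 2}; best 1*3 + 2*2 = 7
  x = 4: y <= min((8 - 2*4)/1, (12 - 1*4)/1) => y in {0}; best 1*4 + 2*0 = 4
The maximum 1x + 2y = 16 is achieved at x = 0, y = 8.
Check: 2*0 + 1*8 = 8 <= 8 and 1*0 + 1*8 = 8 <= 12.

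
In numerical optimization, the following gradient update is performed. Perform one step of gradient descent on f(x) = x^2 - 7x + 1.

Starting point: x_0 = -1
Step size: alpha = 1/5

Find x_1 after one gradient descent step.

f(x) = x^2 - 7x + 1
f'(x) = 2x - 7
f'(-1) = 2*-1 + (-7) = -9
x_1 = x_0 - alpha * f'(x_0) = -1 - 1/5 * -9 = 4/5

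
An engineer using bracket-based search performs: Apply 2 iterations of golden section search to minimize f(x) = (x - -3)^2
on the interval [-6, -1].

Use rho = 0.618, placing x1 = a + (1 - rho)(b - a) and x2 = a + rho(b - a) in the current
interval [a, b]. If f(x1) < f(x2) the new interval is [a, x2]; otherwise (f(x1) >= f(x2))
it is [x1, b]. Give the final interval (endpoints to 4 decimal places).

Golden section search for min of f(x) = (x - -3)^2 on [-6, -1].
Each step: x1 = a + (1 - rho)(b - a), x2 = a + rho(b - a); if f(x1) < f(x2) keep [a, x2], otherwise keep [x1, b].
Step 1: [-6.0000, -1.0000], x1=-4.0900 (f=1.1881), x2=-2.9100 (f=0.0081); f(x1) > f(x2) => keep [-4.0900, -1.0000]
Step 2: [-4.0900, -1.0000], x1=-2.9096 (f=0.0082), x2=-2.1804 (f=0.6718); f(x1) < f(x2) => keep [-4.0900, -2.1804]
Final interval: [-4.0900, -2.1804]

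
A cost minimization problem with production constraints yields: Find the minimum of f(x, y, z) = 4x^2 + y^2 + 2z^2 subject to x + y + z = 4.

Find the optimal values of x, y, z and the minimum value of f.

Using Lagrange multipliers on f = 4x^2 + y^2 + 2z^2 with constraint x + y + z = 4:
Conditions: 2*4*x = lambda, 2*1*y = lambda, 2*2*z = lambda
So x = lambda/8, y = lambda/2, z = lambda/4
Substituting into constraint: lambda * (7/8) = 4
lambda = 32/7
x = 4/7, y = 16/7, z = 8/7
Minimum value = 64/7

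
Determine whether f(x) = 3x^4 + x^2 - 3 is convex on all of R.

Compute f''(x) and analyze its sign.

f(x) = 3x^4 + x^2 - 3
f'(x) = 12x^3 + 2x
f''(x) = 36x^2 + 2
f''(x) = 36x^2 + 2 >= 2 > 0 for all x
Therefore, f is convex on R.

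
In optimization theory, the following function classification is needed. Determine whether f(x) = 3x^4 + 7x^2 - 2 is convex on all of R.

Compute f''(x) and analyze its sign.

f(x) = 3x^4 + 7x^2 - 2
f'(x) = 12x^3 + 14x
f''(x) = 36x^2 + 14
f''(x) = 36x^2 + 14 >= 14 > 0 for all x
Therefore, f is convex on R.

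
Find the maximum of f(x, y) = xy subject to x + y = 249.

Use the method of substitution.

Substitute y = 249 - x into f(x,y) = xy:
g(x) = x(249 - x) = 249x - x^2
g'(x) = 249 - 2x = 0  =>  x = 249/2
y = 249 - 249/2 = 249/2
Maximum value = (249/2) * (249/2) = 62001/4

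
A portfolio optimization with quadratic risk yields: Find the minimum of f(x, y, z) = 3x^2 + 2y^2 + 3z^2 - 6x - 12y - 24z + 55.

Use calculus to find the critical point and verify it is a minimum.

f(x,y,z) = 3x^2 + 2y^2 + 3z^2 - 6x - 12y - 24z + 55
df/dx = 6x + (-6) = 0 => x = 1
df/dy = 4y + (-12) = 0 => y = 3
df/dz = 6z + (-24) = 0 => z = 4
f(1,3,4) = 3*(1)^2 + 2*(3)^2 + 3*(4)^2 + -6*(1) + -12*(3) + -24*(4) + 55 = -14
Hessian is diagonal with entries 6, 4, 6 > 0, confirmed minimum.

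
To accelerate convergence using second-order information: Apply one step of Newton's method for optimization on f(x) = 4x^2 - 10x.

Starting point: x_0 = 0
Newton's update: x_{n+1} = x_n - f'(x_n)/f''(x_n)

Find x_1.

f(x) = 4x^2 - 10x
f'(x) = 8x + (-10), f''(x) = 8
Newton step: x_1 = x_0 - f'(x_0)/f''(x_0)
f'(0) = -10
x_1 = 0 - -10/8 = 5/4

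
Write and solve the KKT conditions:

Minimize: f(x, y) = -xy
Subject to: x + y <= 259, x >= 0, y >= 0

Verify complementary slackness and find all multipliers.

Problem: min -xy s.t. x + y <= 259 (multiplier lambda), x >= 0 (mu_x), y >= 0 (mu_y)
KKT stationarity: -y + lambda - mu_x = 0, -x + lambda - mu_y = 0, with lambda, mu_x, mu_y >= 0
Complementary slackness: lambda*(x + y - 259) = 0, mu_x*x = 0, mu_y*y = 0
If lambda = 0: y = -mu_x <= 0 and x = -mu_y <= 0 force x = y = 0 with f = 0; but x = y = 259/2 is feasible with f = -67081/4 < 0, so this is not the minimum. Hence lambda > 0 and x + y = 259.
Try x > 0, y > 0 (so mu_x = mu_y = 0): y = lambda, x = lambda => x = y = lambda
x + y = 259 => 2*lambda = 259 => lambda = 259/2
x* = y* = 259/2 > 0, consistent with mu_x = mu_y = 0.
(Any feasible point with x = 0 or y = 0 has f = 0 > -67081/4, so the minimum is not on those boundaries.)
min(-xy) = -67081/4 (i.e. max xy = 67081/4)
Multipliers: lambda = 259/2, mu_x = 0, mu_y = 0
Complementary slackness: lambda*(x + y - 259) = 259/2*(259/2 + 259/2 - 259) = 0, mu_x*x = 0*259/2 = 0, mu_y*y = 0*259/2 = 0. Satisfied.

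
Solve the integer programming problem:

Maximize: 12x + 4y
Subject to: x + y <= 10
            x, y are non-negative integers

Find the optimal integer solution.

Objective: 12x + 4y, constraint: x + y <= 10
Coefficient of x is 12 >= coefficient of y is 4, so allocate the entire budget to x.
Optimal: x = 10, y = 0, value = 120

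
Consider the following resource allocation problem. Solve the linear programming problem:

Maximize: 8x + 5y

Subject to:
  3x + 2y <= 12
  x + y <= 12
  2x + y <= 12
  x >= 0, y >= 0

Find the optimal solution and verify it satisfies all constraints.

Feasible vertices: (0, 0), (0, 6), (4, 0)
Objective 8x + 5y at each vertex:
  (0, 0): 0
  (0, 6): 30
  (4, 0): 32
Maximum is 32 at (4, 0).
Verify constraints at (x, y) = (4, 0):
  3*4 + 2*0 = 12 <= 12 (active)
  1*4 + 1*0 = 4 <= 12
  2*4 + 1*0 = 8 <= 12
  x = 4 >= 0, y = 0 >= 0. All constraints satisfied.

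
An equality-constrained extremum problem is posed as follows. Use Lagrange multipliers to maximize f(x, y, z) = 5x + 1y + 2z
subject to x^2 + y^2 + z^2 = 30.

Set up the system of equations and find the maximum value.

Lagrange conditions: 5 = 2*lambda*x, 1 = 2*lambda*y, 2 = 2*lambda*z
So x:5 = y:1 = z:2, i.e. x = 5t, y = 1t, z = 2t
Constraint: t^2*(5^2 + 1^2 + 2^2) = 30
  t^2 * 30 = 30  =>  t = sqrt(1)
Maximum = 5*5t + 1*1t + 2*2t = 30*sqrt(1) = 30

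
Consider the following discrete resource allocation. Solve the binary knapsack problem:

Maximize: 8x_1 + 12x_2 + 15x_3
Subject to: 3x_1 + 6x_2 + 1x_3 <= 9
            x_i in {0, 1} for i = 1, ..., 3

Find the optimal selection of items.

Items: item 1 (v=8, w=3), item 2 (v=12, w=6), item 3 (v=15, w=1)
Capacity: 9
Checking all 8 subsets (w = total weight, v = total value):
  {}: w = 0, v = 0
  {1}: w = 3, v = 8
  {2}: w = 6, v = 12
  {3}: w = 1, v = 15
  {1, 2}: w = 9, v = 20
  {1, 3}: w = 4, v = 23
  {2, 3}: w = 7, v = 27
  {1, 2, 3}: w = 10 > 9, infeasible
Best feasible subset: items [2, 3]
Total weight: 7 <= 9, total value: 27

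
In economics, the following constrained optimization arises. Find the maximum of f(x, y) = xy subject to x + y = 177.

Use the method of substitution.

Substitute y = 177 - x into f(x,y) = xy:
g(x) = x(177 - x) = 177x - x^2
g'(x) = 177 - 2x = 0  =>  x = 177/2
y = 177 - 177/2 = 177/2
Maximum value = (177/2) * (177/2) = 31329/4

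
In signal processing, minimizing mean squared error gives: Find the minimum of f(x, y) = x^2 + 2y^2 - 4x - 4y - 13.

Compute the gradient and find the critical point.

f(x,y) = x^2 + 2y^2 - 4x - 4y - 13
df/dx = 2x + (-4) = 0  =>  x = 2
df/dy = 4y + (-4) = 0  =>  y = 1
f(2, 1) = 1*(2)^2 + 2*(1)^2 + -4*(2) + -4*(1) + -13 = -19
Hessian is diagonal with entries 2, 4 > 0, so this is a minimum.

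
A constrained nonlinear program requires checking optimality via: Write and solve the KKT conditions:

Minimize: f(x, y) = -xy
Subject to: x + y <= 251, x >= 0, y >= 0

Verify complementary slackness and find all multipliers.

Problem: min -xy s.t. x + y <= 251 (multiplier lambda), x >= 0 (mu_x), y >= 0 (mu_y)
KKT stationarity: -y + lambda - mu_x = 0, -x + lambda - mu_y = 0, with lambda, mu_x, mu_y >= 0
Complementary slackness: lambda*(x + y - 251) = 0, mu_x*x = 0, mu_y*y = 0
If lambda = 0: y = -mu_x <= 0 and x = -mu_y <= 0 force x = y = 0 with f = 0; but x = y = 251/2 is feasible with f = -63001/4 < 0, so this is not the minimum. Hence lambda > 0 and x + y = 251.
Try x > 0, y > 0 (so mu_x = mu_y = 0): y = lambda, x = lambda => x = y = lambda
x + y = 251 => 2*lambda = 251 => lambda = 251/2
x* = y* = 251/2 > 0, consistent with mu_x = mu_y = 0.
(Any feasible point with x = 0 or y = 0 has f = 0 > -63001/4, so the minimum is not on those boundaries.)
min(-xy) = -63001/4 (i.e. max xy = 63001/4)
Multipliers: lambda = 251/2, mu_x = 0, mu_y = 0
Complementary slackness: lambda*(x + y - 251) = 251/2*(251/2 + 251/2 - 251) = 0, mu_x*x = 0*251/2 = 0, mu_y*y = 0*251/2 = 0. Satisfied.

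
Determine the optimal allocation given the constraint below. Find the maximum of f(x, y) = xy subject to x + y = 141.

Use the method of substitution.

Substitute y = 141 - x into f(x,y) = xy:
g(x) = x(141 - x) = 141x - x^2
g'(x) = 141 - 2x = 0  =>  x = 141/2
y = 141 - 141/2 = 141/2
Maximum value = (141/2) * (141/2) = 19881/4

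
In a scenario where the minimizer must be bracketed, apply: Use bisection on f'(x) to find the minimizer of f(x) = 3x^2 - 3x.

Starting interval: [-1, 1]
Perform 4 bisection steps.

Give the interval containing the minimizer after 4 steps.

Finding critical point of f(x) = 3x^2 - 3x using bisection on f'(x) = 6x + -3.
f'(x) = 0 when x = 1/2.
Starting interval: [-1, 1]
Step 1: mid = 0, f'(mid) = -3, new interval = [0, 1]
Step 2: mid = 1/2, f'(mid) = 0, new interval = [1/2, 1/2]
Step 3: mid = 1/2, f'(mid) = 0, new interval = [1/2, 1/2]
Step 4: mid = 1/2, f'(mid) = 0, new interval = [1/2, 1/2]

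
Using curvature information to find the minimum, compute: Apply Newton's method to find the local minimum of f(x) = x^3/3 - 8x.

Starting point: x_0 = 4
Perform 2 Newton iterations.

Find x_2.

f(x) = x^3/3 - 8x
f'(x) = x^2 - 8, f''(x) = 2x
Newton update: x_{n+1} = x_n - (x_n^2 - 8)/(2*x_n)
Step 1: x_0 = 4, f'=8, f''=8, x_1 = 3
Step 2: x_1 = 3, f'=1, f''=6, x_2 = 17/6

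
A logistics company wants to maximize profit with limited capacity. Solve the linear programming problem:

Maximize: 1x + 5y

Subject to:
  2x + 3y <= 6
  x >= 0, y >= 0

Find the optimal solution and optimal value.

The feasible region has vertices at [(0, 0), (3, 0), (0, 2)].
Checking objective 1x + 5y at each vertex:
  (0, 0): 1*0 + 5*0 = 0
  (3, 0): 1*3 + 5*0 = 3
  (0, 2): 1*0 + 5*2 = 10
Maximum is 10 at (0, 2).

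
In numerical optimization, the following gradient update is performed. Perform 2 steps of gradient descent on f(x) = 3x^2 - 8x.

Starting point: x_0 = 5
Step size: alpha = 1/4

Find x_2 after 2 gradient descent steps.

f(x) = 3x^2 - 8x, f'(x) = 6x + (-8)
Step 1: f'(5) = 22, x_1 = 5 - 1/4 * 22 = -1/2
Step 2: f'(-1/2) = -11, x_2 = -1/2 - 1/4 * -11 = 9/4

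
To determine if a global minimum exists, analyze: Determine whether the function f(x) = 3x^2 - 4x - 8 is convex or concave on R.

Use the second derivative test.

f(x) = 3x^2 - 4x - 8
f'(x) = 6x - 4
f''(x) = 6
Since f''(x) = 6 > 0 for all x, f is convex on R.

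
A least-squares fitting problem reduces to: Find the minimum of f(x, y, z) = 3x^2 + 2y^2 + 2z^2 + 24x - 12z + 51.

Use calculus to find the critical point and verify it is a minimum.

f(x,y,z) = 3x^2 + 2y^2 + 2z^2 + 24x - 12z + 51
df/dx = 6x + (24) = 0 => x = -4
df/dy = 4y + (0) = 0 => y = 0
df/dz = 4z + (-12) = 0 => z = 3
f(-4,0,3) = 3*(-4)^2 + 2*(0)^2 + 2*(3)^2 + 24*(-4) + -12*(3) + 51 = -15
Hessian is diagonal with entries 6, 4, 4 > 0, confirmed minimum.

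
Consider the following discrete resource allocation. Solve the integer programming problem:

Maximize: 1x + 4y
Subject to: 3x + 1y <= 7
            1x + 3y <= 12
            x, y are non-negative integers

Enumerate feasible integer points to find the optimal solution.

Constraint 1: 3x + 1y <= 7
Constraint 2: 1x + 3y <= 12
Feasible x range (need y >= 0): 0 <= x <= min(7/3, 12/1) => x in {0, ..., 2}.
Enumerate feasible integer points row by row (the coefficient of y is 4 > 0, so for each x the largest feasible y gives the best value):
  x = 0: y <= min((7 - 3*0)/1, (12 - 1*0)/3) => y in {0, ..., 4}; best 1*0 + 4*4 = 16
  x = 1: y <= min((7 - 3*1)/1, (12 - 1*1)/3) => y in {0, ..., 3}; best 1*1 + 4*3 = 13
  x = 2: y <= min((7 - 3*2)/1, (12 - 1*2)/3) => y in {0, ..., 1}; best 1*2 + 4*1 = 6
The maximum 1x + 4y = 16 is achieved at x = 0, y = 4.
Check: 3*0 + 1*4 = 4 <= 7 and 1*0 + 3*4 = 12 <= 12.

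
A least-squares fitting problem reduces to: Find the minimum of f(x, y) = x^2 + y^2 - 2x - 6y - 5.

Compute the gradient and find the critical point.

f(x,y) = x^2 + y^2 - 2x - 6y - 5
df/dx = 2x + (-2) = 0  =>  x = 1
df/dy = 2y + (-6) = 0  =>  y = 3
f(1, 3) = 1*(1)^2 + 1*(3)^2 + -2*(1) + -6*(3) + -5 = -15
Hessian is diagonal with entries 2, 2 > 0, so this is a minimum.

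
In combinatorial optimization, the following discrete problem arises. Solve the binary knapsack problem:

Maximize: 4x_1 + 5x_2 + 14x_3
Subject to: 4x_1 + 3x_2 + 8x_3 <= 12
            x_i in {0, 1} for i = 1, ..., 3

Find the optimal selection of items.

Items: item 1 (v=4, w=4), item 2 (v=5, w=3), item 3 (v=14, w=8)
Capacity: 12
Checking all 8 subsets (w = total weight, v = total value):
  {}: w = 0, v = 0
  {1}: w = 4, v = 4
  {2}: w = 3, v = 5
  {3}: w = 8, v = 14
  {1, 2}: w = 7, v = 9
  {1, 3}: w = 12, v = 18
  {2, 3}: w = 11, v = 19
  {1, 2, 3}: w = 15 > 12, infeasible
Best feasible subset: items [2, 3]
Total weight: 11 <= 12, total value: 19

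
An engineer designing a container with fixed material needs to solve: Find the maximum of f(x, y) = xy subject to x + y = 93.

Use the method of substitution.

Substitute y = 93 - x into f(x,y) = xy:
g(x) = x(93 - x) = 93x - x^2
g'(x) = 93 - 2x = 0  =>  x = 93/2
y = 93 - 93/2 = 93/2
Maximum value = (93/2) * (93/2) = 8649/4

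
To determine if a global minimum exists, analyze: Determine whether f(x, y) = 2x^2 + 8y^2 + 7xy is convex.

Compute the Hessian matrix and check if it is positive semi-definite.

f(x,y) = 2x^2 + 8y^2 + 7xy
Hessian H = [[4, 7], [7, 16]]
trace(H) = 20, det(H) = 15
Eigenvalues: (20 +/- sqrt(340)) / 2 = 19.22, 0.7805
Since both eigenvalues > 0, f is convex.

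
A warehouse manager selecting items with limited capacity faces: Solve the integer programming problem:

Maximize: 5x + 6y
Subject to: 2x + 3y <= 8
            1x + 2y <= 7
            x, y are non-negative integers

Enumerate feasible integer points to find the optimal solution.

Constraint 1: 2x + 3y <= 8
Constraint 2: 1x + 2y <= 7
Feasible x range (need y >= 0): 0 <= x <= min(8/2, 7/1) => x in {0, ..., 4}.
Enumerate feasible integer points row by row (the coefficient of y is 6 > 0, so for each x the largest feasible y gives the best value):
  x = 0: y <= min((8 - 2*0)/3, (7 - 1*0)/2) => y in {0, ..., 2}; best 5*0 + 6*2 = 12
  x = 1: y <= min((8 - 2*1)/3, (7 - 1*1)/2) => y in {0, ..., 2}; best 5*1 + 6*2 = 17
  x = 2: y <= min((8 - 2*2)/3, (7 - 1*2)/2) => y in {0, ..., 1}; best 5*2 + 6*1 = 16
  x = 3: y <= min((8 - 2*3)/3, (7 - 1*3)/2) => y in {0}; best 5*3 + 6*0 = 15
  x = 4: y <= min((8 - 2*4)/3, (7 - 1*4)/2) => y in {0}; best 5*4 + 6*0 = 20
The maximum 5x + 6y = 20 is achieved at x = 4, y = 0.
Check: 2*4 + 3*0 = 8 <= 8 and 1*4 + 2*0 = 4 <= 7.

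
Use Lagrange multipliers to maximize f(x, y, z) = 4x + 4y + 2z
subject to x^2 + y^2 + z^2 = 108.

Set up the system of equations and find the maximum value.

Lagrange conditions: 4 = 2*lambda*x, 4 = 2*lambda*y, 2 = 2*lambda*z
So x:4 = y:4 = z:2, i.e. x = 4t, y = 4t, z = 2t
Constraint: t^2*(4^2 + 4^2 + 2^2) = 108
  t^2 * 36 = 108  =>  t = sqrt(3)
Maximum = 4*4t + 4*4t + 2*2t = 36*sqrt(3) = sqrt(3888)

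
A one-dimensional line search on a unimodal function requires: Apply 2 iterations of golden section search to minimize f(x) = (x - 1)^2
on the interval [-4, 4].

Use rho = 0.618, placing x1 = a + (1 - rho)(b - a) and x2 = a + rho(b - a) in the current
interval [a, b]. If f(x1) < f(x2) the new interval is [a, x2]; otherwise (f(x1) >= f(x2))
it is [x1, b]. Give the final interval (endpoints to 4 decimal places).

Golden section search for min of f(x) = (x - 1)^2 on [-4, 4].
Each step: x1 = a + (1 - rho)(b - a), x2 = a + rho(b - a); if f(x1) < f(x2) keep [a, x2], otherwise keep [x1, b].
Step 1: [-4.0000, 4.0000], x1=-0.9440 (f=3.7791), x2=0.9440 (f=0.0031); f(x1) > f(x2) => keep [-0.9440, 4.0000]
Step 2: [-0.9440, 4.0000], x1=0.9446 (f=0.0031), x2=2.1114 (f=1.2352); f(x1) < f(x2) => keep [-0.9440, 2.1114]
Final interval: [-0.9440, 2.1114]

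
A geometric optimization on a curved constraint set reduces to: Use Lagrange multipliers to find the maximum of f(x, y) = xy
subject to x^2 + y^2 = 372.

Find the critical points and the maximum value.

Lagrange conditions: y = 2*lambda*x and x = 2*lambda*y
If x = 0 then y = 0, violating the constraint, so x, y != 0.
Dividing: y/x = x/y => x^2 = y^2 => y = x or y = -x
Constraint: 2x^2 = 372 => x^2 = 186 => x = +/-sqrt(186)
Critical points: (sqrt(186), sqrt(186)), (-sqrt(186), -sqrt(186)), (sqrt(186), -sqrt(186)), (-sqrt(186), sqrt(186))
  y = x:  xy = x^2 = 186  at (sqrt(186), sqrt(186)) and (-sqrt(186), -sqrt(186))
  y = -x: xy = -x^2 = -186 at (sqrt(186), -sqrt(186)) and (-sqrt(186), sqrt(186))
Maximum xy = 186 at (sqrt(186), sqrt(186)) and (-sqrt(186), -sqrt(186))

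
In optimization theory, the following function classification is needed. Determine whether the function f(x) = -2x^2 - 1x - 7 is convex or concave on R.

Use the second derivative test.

f(x) = -2x^2 - 1x - 7
f'(x) = -4x - 1
f''(x) = -4
Since f''(x) = -4 < 0 for all x, f is concave on R.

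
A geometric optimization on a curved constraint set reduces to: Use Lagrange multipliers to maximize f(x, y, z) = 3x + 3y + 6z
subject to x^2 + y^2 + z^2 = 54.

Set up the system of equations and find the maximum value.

Lagrange conditions: 3 = 2*lambda*x, 3 = 2*lambda*y, 6 = 2*lambda*z
So x:3 = y:3 = z:6, i.e. x = 3t, y = 3t, z = 6t
Constraint: t^2*(3^2 + 3^2 + 6^2) = 54
  t^2 * 54 = 54  =>  t = sqrt(1)
Maximum = 3*3t + 3*3t + 6*6t = 54*sqrt(1) = 54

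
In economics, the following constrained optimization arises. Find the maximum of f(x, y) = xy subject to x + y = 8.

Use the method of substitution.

Substitute y = 8 - x into f(x,y) = xy:
g(x) = x(8 - x) = 8x - x^2
g'(x) = 8 - 2x = 0  =>  x = 4
y = 8 - 4 = 4
Maximum value = 4 * 4 = 16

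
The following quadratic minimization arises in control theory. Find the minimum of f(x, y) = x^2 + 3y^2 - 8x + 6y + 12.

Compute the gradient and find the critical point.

f(x,y) = x^2 + 3y^2 - 8x + 6y + 12
df/dx = 2x + (-8) = 0  =>  x = 4
df/dy = 6y + (6) = 0  =>  y = -1
f(4, -1) = 1*(4)^2 + 3*(-1)^2 + -8*(4) + 6*(-1) + 12 = -7
Hessian is diagonal with entries 2, 6 > 0, so this is a minimum.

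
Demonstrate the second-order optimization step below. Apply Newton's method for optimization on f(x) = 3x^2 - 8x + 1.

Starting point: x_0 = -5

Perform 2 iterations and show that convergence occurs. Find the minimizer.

f(x) = 3x^2 - 8x + 1, f'(x) = 6x + (-8), f''(x) = 6
Step 1: f'(-5) = -38, x_1 = -5 - -38/6 = 4/3
Step 2: f'(4/3) = 0, x_2 = 4/3 (converged)
Newton's method converges in 1 step for quadratics.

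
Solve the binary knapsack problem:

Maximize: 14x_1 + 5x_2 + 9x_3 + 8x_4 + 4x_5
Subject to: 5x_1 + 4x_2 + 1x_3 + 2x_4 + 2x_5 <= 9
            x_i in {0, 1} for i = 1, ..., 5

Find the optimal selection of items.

Items: item 1 (v=14, w=5), item 2 (v=5, w=4), item 3 (v=9, w=1), item 4 (v=8, w=2), item 5 (v=4, w=2)
Capacity: 9
Checking all 32 subsets (w = total weight, v = total value):
  {}: w = 0, v = 0
  {1}: w = 5, v = 14
  {2}: w = 4, v = 5
  {3}: w = 1, v = 9
  {4}: w = 2, v = 8
  {5}: w = 2, v = 4
  {1, 2}: w = 9, v = 19
  {1, 3}: w = 6, v = 23
  {1, 4}: w = 7, v = 22
  {1, 5}: w = 7, v = 18
  {2, 3}: w = 5, v = 14
  {2, 4}: w = 6, v = 13
  {2, 5}: w = 6, v = 9
  {3, 4}: w = 3, v = 17
  {3, 5}: w = 3, v = 13
  {4, 5}: w = 4, v = 12
  {1, 2, 3}: w = 10 > 9, infeasible
  {1, 2, 4}: w = 11 > 9, infeasible
  {1, 2, 5}: w = 11 > 9, infeasible
  {1, 3, 4}: w = 8, v = 31
  {1, 3, 5}: w = 8, v = 27
  {1, 4, 5}: w = 9, v = 26
  {2, 3, 4}: w = 7, v = 22
  {2, 3, 5}: w = 7, v = 18
  {2, 4, 5}: w = 8, v = 17
  {3, 4, 5}: w = 5, v = 21
  {1, 2, 3, 4}: w = 12 > 9, infeasible
  {1, 2, 3, 5}: w = 12 > 9, infeasible
  {1, 2, 4, 5}: w = 13 > 9, infeasible
  {1, 3, 4, 5}: w = 10 > 9, infeasible
  {2, 3, 4, 5}: w = 9, v = 26
  {1, 2, 3, 4, 5}: w = 14 > 9, infeasible
Best feasible subset: items [1, 3, 4]
Total weight: 8 <= 9, total value: 31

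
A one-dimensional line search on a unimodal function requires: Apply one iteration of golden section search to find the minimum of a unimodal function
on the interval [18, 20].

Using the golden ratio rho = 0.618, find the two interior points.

Golden section search on [18, 20].
Golden ratio rho = 0.618 (approx).
Interior points:
  x_1 = 18 + (1-0.618)*2 = 18.7640
  x_2 = 18 + 0.618*2 = 19.2360
Compare f(x_1) and f(x_2) to determine which subinterval to keep.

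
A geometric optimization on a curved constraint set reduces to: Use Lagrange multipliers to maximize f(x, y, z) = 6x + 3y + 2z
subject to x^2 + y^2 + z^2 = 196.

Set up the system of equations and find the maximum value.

Lagrange conditions: 6 = 2*lambda*x, 3 = 2*lambda*y, 2 = 2*lambda*z
So x:6 = y:3 = z:2, i.e. x = 6t, y = 3t, z = 2t
Constraint: t^2*(6^2 + 3^2 + 2^2) = 196
  t^2 * 49 = 196  =>  t = sqrt(4)
Maximum = 6*6t + 3*3t + 2*2t = 49*sqrt(4) = 98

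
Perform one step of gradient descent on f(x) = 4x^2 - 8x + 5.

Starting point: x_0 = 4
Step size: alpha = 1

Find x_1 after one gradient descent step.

f(x) = 4x^2 - 8x + 5
f'(x) = 8x - 8
f'(4) = 8*4 + (-8) = 24
x_1 = x_0 - alpha * f'(x_0) = 4 - 1 * 24 = -20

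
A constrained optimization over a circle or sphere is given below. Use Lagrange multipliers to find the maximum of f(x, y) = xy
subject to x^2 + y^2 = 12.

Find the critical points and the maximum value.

Lagrange conditions: y = 2*lambda*x and x = 2*lambda*y
If x = 0 then y = 0, violating the constraint, so x, y != 0.
Dividing: y/x = x/y => x^2 = y^2 => y = x or y = -x
Constraint: 2x^2 = 12 => x^2 = 6 => x = +/-sqrt(6)
Critical points: (sqrt(6), sqrt(6)), (-sqrt(6), -sqrt(6)), (sqrt(6), -sqrt(6)), (-sqrt(6), sqrt(6))
  y = x:  xy = x^2 = 6  at (sqrt(6), sqrt(6)) and (-sqrt(6), -sqrt(6))
  y = -x: xy = -x^2 = -6 at (sqrt(6), -sqrt(6)) and (-sqrt(6), sqrt(6))
Maximum xy = 6 at (sqrt(6), sqrt(6)) and (-sqrt(6), -sqrt(6))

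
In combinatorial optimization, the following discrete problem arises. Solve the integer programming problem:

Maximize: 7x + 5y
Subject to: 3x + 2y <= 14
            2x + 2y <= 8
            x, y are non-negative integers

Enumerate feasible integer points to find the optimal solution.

Constraint 1: 3x + 2y <= 14
Constraint 2: 2x + 2y <= 8
Feasible x range (need y >= 0): 0 <= x <= min(14/3, 8/2) => x in {0, ..., 4}.
Enumerate feasible integer points row by row (the coefficient of y is 5 > 0, so for each x the largest feasible y gives the best value):
  x = 0: y <= min((14 - 3*0)/2, (8 - 2*0)/2) => y in {0, ..., 4}; best 7*0 + 5*4 = 20
  x = 1: y <= min((14 - 3*1)/2, (8 - 2*1)/2) => y in {0, ..., 3}; best 7*1 + 5*3 = 22
  x = 2: y <= min((14 - 3*2)/2, (8 - 2*2)/2) => y in {0, ..., 2}; best 7*2 + 5*2 = 24
  x = 3: y <= min((14 - 3*3)/2, (8 - 2*3)/2) => y in {0, ..., 1}; best 7*3 + 5*1 = 26
  x = 4: y <= min((14 - 3*4)/2, (8 - 2*4)/2) => y in {0}; best 7*4 + 5*0 = 28
The maximum 7x + 5y = 28 is achieved at x = 4, y = 0.
Check: 3*4 + 2*0 = 12 <= 14 and 2*4 + 2*0 = 8 <= 8.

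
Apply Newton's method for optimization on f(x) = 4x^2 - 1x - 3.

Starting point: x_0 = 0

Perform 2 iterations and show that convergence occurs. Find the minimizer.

f(x) = 4x^2 - 1x - 3, f'(x) = 8x + (-1), f''(x) = 8
Step 1: f'(0) = -1, x_1 = 0 - -1/8 = 1/8
Step 2: f'(1/8) = 0, x_2 = 1/8 (converged)
Newton's method converges in 1 step for quadratics.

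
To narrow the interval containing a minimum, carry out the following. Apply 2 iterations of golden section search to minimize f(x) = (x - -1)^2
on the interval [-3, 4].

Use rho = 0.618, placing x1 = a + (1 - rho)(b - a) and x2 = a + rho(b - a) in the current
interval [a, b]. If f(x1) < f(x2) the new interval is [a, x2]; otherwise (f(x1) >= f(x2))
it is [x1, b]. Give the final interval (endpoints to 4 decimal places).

Golden section search for min of f(x) = (x - -1)^2 on [-3, 4].
Each step: x1 = a + (1 - rho)(b - a), x2 = a + rho(b - a); if f(x1) < f(x2) keep [a, x2], otherwise keep [x1, b].
Step 1: [-3.0000, 4.0000], x1=-0.3260 (f=0.4543), x2=1.3260 (f=5.4103); f(x1) < f(x2) => keep [-3.0000, 1.3260]
Step 2: [-3.0000, 1.3260], x1=-1.3475 (f=0.1207), x2=-0.3265 (f=0.4536); f(x1) < f(x2) => keep [-3.0000, -0.3265]
Final interval: [-3.0000, -0.3265]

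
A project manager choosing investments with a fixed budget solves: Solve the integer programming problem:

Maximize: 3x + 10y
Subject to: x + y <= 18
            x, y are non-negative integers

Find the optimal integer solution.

Objective: 3x + 10y, constraint: x + y <= 18
Coefficient of y is 10 > coefficient of x is 3, so allocate the entire budget to y.
Optimal: x = 0, y = 18, value = 180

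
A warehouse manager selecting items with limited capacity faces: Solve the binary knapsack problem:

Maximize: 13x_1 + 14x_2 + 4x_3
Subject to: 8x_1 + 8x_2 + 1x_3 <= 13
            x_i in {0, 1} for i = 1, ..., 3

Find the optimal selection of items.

Items: item 1 (v=13, w=8), item 2 (v=14, w=8), item 3 (v=4, w=1)
Capacity: 13
Checking all 8 subsets (w = total weight, v = total value):
  {}: w = 0, v = 0
  {1}: w = 8, v = 13
  {2}: w = 8, v = 14
  {3}: w = 1, v = 4
  {1, 2}: w = 16 > 13, infeasible
  {1, 3}: w = 9, v = 17
  {2, 3}: w = 9, v = 18
  {1, 2, 3}: w = 17 > 13, infeasible
Best feasible subset: items [2, 3]
Total weight: 9 <= 13, total value: 18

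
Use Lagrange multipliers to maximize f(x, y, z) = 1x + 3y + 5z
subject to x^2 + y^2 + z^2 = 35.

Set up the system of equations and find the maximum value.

Lagrange conditions: 1 = 2*lambda*x, 3 = 2*lambda*y, 5 = 2*lambda*z
So x:1 = y:3 = z:5, i.e. x = 1t, y = 3t, z = 5t
Constraint: t^2*(1^2 + 3^2 + 5^2) = 35
  t^2 * 35 = 35  =>  t = sqrt(1)
Maximum = 1*1t + 3*3t + 5*5t = 35*sqrt(1) = 35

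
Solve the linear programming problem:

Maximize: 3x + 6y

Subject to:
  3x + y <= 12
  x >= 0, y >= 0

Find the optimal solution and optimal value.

The feasible region has vertices at [(0, 0), (4, 0), (0, 12)].
Checking objective 3x + 6y at each vertex:
  (0, 0): 3*0 + 6*0 = 0
  (4, 0): 3*4 + 6*0 = 12
  (0, 12): 3*0 + 6*12 = 72
Maximum is 72 at (0, 12).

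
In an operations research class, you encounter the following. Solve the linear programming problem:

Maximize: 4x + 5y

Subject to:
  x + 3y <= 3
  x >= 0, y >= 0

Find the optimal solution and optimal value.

The feasible region has vertices at [(0, 0), (3, 0), (0, 1)].
Checking objective 4x + 5y at each vertex:
  (0, 0): 4*0 + 5*0 = 0
  (3, 0): 4*3 + 5*0 = 12
  (0, 1): 4*0 + 5*1 = 5
Maximum is 12 at (3, 0).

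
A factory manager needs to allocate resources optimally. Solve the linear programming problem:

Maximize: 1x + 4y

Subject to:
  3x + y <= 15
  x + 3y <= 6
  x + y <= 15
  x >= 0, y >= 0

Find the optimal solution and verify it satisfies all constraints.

Feasible vertices: (0, 0), (0, 2), (39/8, 3/8), (5, 0)
Objective 1x + 4y at each vertex:
  (0, 0): 0
  (0, 2): 8
  (39/8, 3/8): 51/8
  (5, 0): 5
Maximum is 8 at (0, 2).
Verify constraints at (x, y) = (0, 2):
  3*0 + 1*2 = 2 <= 15
  1*0 + 3*2 = 6 <= 6 (active)
  1*0 + 1*2 = 2 <= 15
  x = 0 >= 0, y = 2 >= 0. All constraints satisfied.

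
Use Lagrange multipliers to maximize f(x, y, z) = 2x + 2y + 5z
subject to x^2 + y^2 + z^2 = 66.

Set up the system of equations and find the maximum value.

Lagrange conditions: 2 = 2*lambda*x, 2 = 2*lambda*y, 5 = 2*lambda*z
So x:2 = y:2 = z:5, i.e. x = 2t, y = 2t, z = 5t
Constraint: t^2*(2^2 + 2^2 + 5^2) = 66
  t^2 * 33 = 66  =>  t = sqrt(2)
Maximum = 2*2t + 2*2t + 5*5t = 33*sqrt(2) = sqrt(2178)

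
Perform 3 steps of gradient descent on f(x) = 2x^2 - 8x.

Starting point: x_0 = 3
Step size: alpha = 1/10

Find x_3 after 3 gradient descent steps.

f(x) = 2x^2 - 8x, f'(x) = 4x + (-8)
Step 1: f'(3) = 4, x_1 = 3 - 1/10 * 4 = 13/5
Step 2: f'(13/5) = 12/5, x_2 = 13/5 - 1/10 * 12/5 = 59/25
Step 3: f'(59/25) = 36/25, x_3 = 59/25 - 1/10 * 36/25 = 277/125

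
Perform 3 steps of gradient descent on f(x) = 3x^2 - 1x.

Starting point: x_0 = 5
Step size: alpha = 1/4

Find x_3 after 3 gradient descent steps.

f(x) = 3x^2 - 1x, f'(x) = 6x + (-1)
Step 1: f'(5) = 29, x_1 = 5 - 1/4 * 29 = -9/4
Step 2: f'(-9/4) = -29/2, x_2 = -9/4 - 1/4 * -29/2 = 11/8
Step 3: f'(11/8) = 29/4, x_3 = 11/8 - 1/4 * 29/4 = -7/16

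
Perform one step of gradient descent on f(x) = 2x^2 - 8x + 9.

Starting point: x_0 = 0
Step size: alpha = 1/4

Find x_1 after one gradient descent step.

f(x) = 2x^2 - 8x + 9
f'(x) = 4x - 8
f'(0) = 4*0 + (-8) = -8
x_1 = x_0 - alpha * f'(x_0) = 0 - 1/4 * -8 = 2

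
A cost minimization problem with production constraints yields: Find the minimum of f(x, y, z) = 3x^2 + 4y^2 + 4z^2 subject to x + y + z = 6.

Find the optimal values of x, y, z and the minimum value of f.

Using Lagrange multipliers on f = 3x^2 + 4y^2 + 4z^2 with constraint x + y + z = 6:
Conditions: 2*3*x = lambda, 2*4*y = lambda, 2*4*z = lambda
So x = lambda/6, y = lambda/8, z = lambda/8
Substituting into constraint: lambda * (5/12) = 6
lambda = 72/5
x = 12/5, y = 9/5, z = 9/5
Minimum value = 216/5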